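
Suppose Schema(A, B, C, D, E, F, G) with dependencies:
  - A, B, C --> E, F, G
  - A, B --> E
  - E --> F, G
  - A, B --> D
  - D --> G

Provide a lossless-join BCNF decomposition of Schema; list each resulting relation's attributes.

Candidate key of the original relation: {A, B, C}.
{A, B, C, D, E, F, G}: {A, B} determines {A, B, D, E, F, G} here but is not a superkey — split on A, B --> D, E, F, G, giving {A, B, D, E, F, G} and {A, B, C}.
{A, B, D, E, F, G}: {E} determines {E, F, G} here but is not a superkey — split on E --> F, G, giving {E, F, G} and {A, B, D, E}.
{E, F, G}: every determinant is a superkey — BCNF.
{A, B, D, E}: every determinant is a superkey — BCNF.
{A, B, C}: every determinant is a superkey — BCNF.

{A, B, C}; {A, B, D, E}; {E, F, G}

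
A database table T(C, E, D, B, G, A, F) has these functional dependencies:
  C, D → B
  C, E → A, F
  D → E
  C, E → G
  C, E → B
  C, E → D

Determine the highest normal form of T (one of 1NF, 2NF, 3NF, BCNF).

3NF

Candidate keys: {C, D}, {C, E}. Prime attributes: {C, D, E}.
D → E: {D}⁺ = {D, E}, which is not all of the attributes, so the left side is not a superkey — BCNF is violated.
Its right-hand attributes {E} are all prime, as are those of every other non-superkey FD — the relation is in 3NF.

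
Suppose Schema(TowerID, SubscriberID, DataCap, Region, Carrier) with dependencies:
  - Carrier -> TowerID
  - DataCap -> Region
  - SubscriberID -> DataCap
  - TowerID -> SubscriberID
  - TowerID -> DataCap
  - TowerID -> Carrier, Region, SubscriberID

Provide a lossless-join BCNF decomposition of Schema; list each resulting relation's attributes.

{Carrier, SubscriberID, TowerID}; {DataCap, Region}; {DataCap, SubscriberID}

Candidate keys of the original relation: {Carrier}, {TowerID}.
In {Carrier, DataCap, Region, SubscriberID, TowerID}, {DataCap} is not a superkey ({DataCap}⁺ restricted to this set is {DataCap, Region}), so split on DataCap -> Region into {DataCap, Region} and {Carrier, DataCap, SubscriberID, TowerID}.
{DataCap, Region} is in BCNF.
In {Carrier, DataCap, SubscriberID, TowerID}, {SubscriberID} is not a superkey ({SubscriberID}⁺ restricted to this set is {DataCap, SubscriberID}), so split on SubscriberID -> DataCap into {DataCap, SubscriberID} and {Carrier, SubscriberID, TowerID}.
{DataCap, SubscriberID} is in BCNF.
{Carrier, SubscriberID, TowerID} is in BCNF.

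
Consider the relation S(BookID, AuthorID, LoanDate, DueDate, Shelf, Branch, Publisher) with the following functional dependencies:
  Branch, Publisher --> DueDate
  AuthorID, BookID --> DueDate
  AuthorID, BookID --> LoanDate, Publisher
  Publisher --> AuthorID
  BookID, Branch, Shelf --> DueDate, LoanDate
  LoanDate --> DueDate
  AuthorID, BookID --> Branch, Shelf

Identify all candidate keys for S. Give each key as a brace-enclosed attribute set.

No FD produces {BookID}, so it must be in every candidate key.
{AuthorID, BookID} is a candidate key since {AuthorID, BookID}⁺ = {AuthorID, BookID, Branch, DueDate, LoanDate, Publisher, Shelf} covers every attribute.
{BookID, Publisher} is a candidate key since {BookID, Publisher}⁺ = {AuthorID, BookID, Branch, DueDate, LoanDate, Publisher, Shelf} covers every attribute.
No proper subset of any of these is a key, and no other minimal superkey exists.

{AuthorID, BookID}, {BookID, Publisher}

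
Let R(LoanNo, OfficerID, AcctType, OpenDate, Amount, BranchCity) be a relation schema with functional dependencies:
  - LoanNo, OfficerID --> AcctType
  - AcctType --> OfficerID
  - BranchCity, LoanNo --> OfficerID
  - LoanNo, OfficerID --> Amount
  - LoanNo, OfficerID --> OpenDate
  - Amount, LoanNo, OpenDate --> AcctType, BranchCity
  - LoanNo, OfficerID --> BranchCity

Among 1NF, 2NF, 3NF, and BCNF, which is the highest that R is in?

Candidate keys: {AcctType, LoanNo}, {Amount, LoanNo, OpenDate}, {BranchCity, LoanNo}, {LoanNo, OfficerID}. Prime attributes: {AcctType, Amount, BranchCity, LoanNo, OfficerID, OpenDate}.
AcctType --> OfficerID: {AcctType}⁺ = {AcctType, OfficerID}, which is not all of the attributes, so the left side is not a superkey — BCNF is violated.
Its right-hand attributes {OfficerID} are all prime, as are those of every other non-superkey FD — the relation is in 3NF.

3NF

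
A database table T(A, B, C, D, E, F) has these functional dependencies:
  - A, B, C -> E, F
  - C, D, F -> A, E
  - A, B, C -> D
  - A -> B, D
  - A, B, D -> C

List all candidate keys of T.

{A}, {C, D, F}

{A}⁺ = {A, B, C, D, E, F} — all of the relation — so {A} is a candidate key.
{C, D, F}⁺ = {A, B, C, D, E, F} — all of the relation — so {C, D, F} is a candidate key.
These are minimal and exhaustive — every other superkey contains one of them.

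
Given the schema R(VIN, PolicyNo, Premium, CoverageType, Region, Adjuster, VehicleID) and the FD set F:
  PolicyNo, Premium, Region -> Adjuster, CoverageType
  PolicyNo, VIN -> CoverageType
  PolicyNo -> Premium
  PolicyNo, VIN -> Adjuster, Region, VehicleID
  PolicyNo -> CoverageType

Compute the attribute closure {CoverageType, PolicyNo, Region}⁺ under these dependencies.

Start with {CoverageType, PolicyNo, Region}.
PolicyNo -> Premium applies; add {Premium} → now {CoverageType, PolicyNo, Premium, Region}.
PolicyNo, Premium, Region -> Adjuster, CoverageType applies; add {Adjuster} → now {Adjuster, CoverageType, PolicyNo, Premium, Region}.
No further FD applies.

{Adjuster, CoverageType, PolicyNo, Premium, Region}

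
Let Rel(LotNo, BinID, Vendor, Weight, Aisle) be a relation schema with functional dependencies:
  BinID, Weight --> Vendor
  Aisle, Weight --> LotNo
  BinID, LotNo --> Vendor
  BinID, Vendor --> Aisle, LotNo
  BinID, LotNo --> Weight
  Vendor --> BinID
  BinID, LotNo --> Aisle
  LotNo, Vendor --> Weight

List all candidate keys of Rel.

{Vendor} is a candidate key since {Vendor}⁺ = {Aisle, BinID, LotNo, Vendor, Weight} covers every attribute.
{BinID, LotNo} is a candidate key since {BinID, LotNo}⁺ = {Aisle, BinID, LotNo, Vendor, Weight} covers every attribute.
{BinID, Weight} is a candidate key since {BinID, Weight}⁺ = {Aisle, BinID, LotNo, Vendor, Weight} covers every attribute.
Any other superkey properly contains one of these, so there are no further candidate keys.

{BinID, LotNo}, {BinID, Weight}, {Vendor}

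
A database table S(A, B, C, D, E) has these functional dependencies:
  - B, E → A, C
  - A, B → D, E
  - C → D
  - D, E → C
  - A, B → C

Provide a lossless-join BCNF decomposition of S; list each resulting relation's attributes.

{A, B, C, E}; {C, D}

Candidate keys of the original relation: {A, B}, {B, E}.
Within {A, B, C, D, E}: {C}⁺ ∩ {A, B, C, D, E} = {C, D}, not the whole set, so C → D violates BCNF; decompose into {C, D} and {A, B, C, E}.
{C, D} is in BCNF.
{A, B, C, E} is in BCNF.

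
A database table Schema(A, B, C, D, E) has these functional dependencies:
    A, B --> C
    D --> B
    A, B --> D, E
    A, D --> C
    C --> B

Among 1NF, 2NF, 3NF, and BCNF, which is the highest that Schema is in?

3NF

Candidate keys: {A, B}, {A, C}, {A, D}. Prime attributes: {A, B, C, D}.
D --> B breaks BCNF: {D}⁺ = {B, D}, so {D} is not a superkey.
Its right-hand attributes {B} are all prime, as are those of every other non-superkey FD — the relation is in 3NF.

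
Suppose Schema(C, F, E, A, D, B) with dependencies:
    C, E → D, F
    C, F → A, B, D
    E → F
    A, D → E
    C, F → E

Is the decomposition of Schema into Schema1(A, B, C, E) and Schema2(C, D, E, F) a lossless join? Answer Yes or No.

The shared attributes are {C, E} and {C, E}⁺ = {A, B, C, D, E, F}.
Since Schema1 ⊆ {A, B, C, D, E, F}, the intersection is a superkey of Schema1; the decomposition is lossless.

Yes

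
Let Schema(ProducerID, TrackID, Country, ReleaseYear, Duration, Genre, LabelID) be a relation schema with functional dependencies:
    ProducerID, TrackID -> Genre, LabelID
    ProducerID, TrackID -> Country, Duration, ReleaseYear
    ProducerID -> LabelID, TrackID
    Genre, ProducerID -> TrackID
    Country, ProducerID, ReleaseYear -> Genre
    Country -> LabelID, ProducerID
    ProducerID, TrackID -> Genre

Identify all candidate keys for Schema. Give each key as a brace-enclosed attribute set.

{Country}, {ProducerID}

{Country}⁺ = {Country, Duration, Genre, LabelID, ProducerID, ReleaseYear, TrackID}, which is every attribute, so {Country} is a candidate key.
{ProducerID}⁺ = {Country, Duration, Genre, LabelID, ProducerID, ReleaseYear, TrackID}, which is every attribute, so {ProducerID} is a candidate key.
These are minimal and exhaustive — every other superkey contains one of them.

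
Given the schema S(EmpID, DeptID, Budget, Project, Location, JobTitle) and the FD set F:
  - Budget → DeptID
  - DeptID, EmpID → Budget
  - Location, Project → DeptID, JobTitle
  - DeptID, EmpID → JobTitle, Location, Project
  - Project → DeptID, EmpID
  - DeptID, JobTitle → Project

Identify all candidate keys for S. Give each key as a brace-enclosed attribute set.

{Project} is a candidate key since {Project}⁺ = {Budget, DeptID, EmpID, JobTitle, Location, Project} covers every attribute.
{Budget, EmpID} is a candidate key since {Budget, EmpID}⁺ = {Budget, DeptID, EmpID, JobTitle, Location, Project} covers every attribute.
{Budget, JobTitle} is a candidate key since {Budget, JobTitle}⁺ = {Budget, DeptID, EmpID, JobTitle, Location, Project} covers every attribute.
{DeptID, EmpID} is a candidate key since {DeptID, EmpID}⁺ = {Budget, DeptID, EmpID, JobTitle, Location, Project} covers every attribute.
{DeptID, JobTitle} is a candidate key since {DeptID, JobTitle}⁺ = {Budget, DeptID, EmpID, JobTitle, Location, Project} covers every attribute.
These are minimal and exhaustive — every other superkey contains one of them.

{Budget, EmpID}, {Budget, JobTitle}, {DeptID, EmpID}, {DeptID, JobTitle}, {Project}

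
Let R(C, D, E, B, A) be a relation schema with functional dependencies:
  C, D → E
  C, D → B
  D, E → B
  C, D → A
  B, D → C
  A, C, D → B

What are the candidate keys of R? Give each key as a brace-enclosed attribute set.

{B, D}, {C, D}, {D, E}

Attributes never on any right-hand side: {D} — every candidate key must contain it.
{B, D}⁺ = {A, B, C, D, E} — all of the relation — so {B, D} is a candidate key.
{C, D}⁺ = {A, B, C, D, E} — all of the relation — so {C, D} is a candidate key.
{D, E}⁺ = {A, B, C, D, E} — all of the relation — so {D, E} is a candidate key.
No proper subset of any of these is a key, and no other minimal superkey exists.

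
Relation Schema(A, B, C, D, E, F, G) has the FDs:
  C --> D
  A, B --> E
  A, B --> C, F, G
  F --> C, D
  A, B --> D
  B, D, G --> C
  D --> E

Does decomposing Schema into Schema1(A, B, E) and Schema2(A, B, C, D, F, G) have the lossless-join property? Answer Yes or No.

Schema1 ∩ Schema2 = {A, B}; its closure under F is {A, B, C, D, E, F, G}.
This includes all of Schema1, so the common attributes are a superkey of Schema1 — the join is lossless.

Yes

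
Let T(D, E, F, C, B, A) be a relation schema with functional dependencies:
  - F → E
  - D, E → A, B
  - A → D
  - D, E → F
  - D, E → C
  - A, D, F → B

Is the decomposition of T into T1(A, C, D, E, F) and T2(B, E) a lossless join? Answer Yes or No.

The shared attributes are {E} and {E}⁺ = {E}.
T1 ⊄ {E} and T2 ⊄ {E}, so the split is lossy.

No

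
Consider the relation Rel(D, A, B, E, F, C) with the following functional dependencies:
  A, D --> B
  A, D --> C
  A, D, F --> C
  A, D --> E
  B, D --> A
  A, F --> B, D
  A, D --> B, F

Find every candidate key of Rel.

{A, D}, {A, F}, {B, D}

Closure of {A, D} is {A, B, C, D, E, F}, the whole schema; {A, D} is a candidate key.
Closure of {A, F} is {A, B, C, D, E, F}, the whole schema; {A, F} is a candidate key.
Closure of {B, D} is {A, B, C, D, E, F}, the whole schema; {B, D} is a candidate key.
Any other superkey properly contains one of these, so there are no further candidate keys.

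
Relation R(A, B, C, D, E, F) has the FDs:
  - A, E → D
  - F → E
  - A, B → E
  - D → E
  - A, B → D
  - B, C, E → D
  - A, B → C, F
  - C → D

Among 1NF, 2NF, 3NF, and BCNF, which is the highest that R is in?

Candidate key: {A, B}. Prime attributes: {A, B}.
A, E → D breaks BCNF: {A, E}⁺ = {A, D, E}, so {A, E} is not a superkey.
A, E → D determines the non-prime attribute {D} from a non-superkey — 3NF is violated.
No proper subset of a key has a non-prime attribute in its closure, so there is no partial dependency; 2NF holds.

2NF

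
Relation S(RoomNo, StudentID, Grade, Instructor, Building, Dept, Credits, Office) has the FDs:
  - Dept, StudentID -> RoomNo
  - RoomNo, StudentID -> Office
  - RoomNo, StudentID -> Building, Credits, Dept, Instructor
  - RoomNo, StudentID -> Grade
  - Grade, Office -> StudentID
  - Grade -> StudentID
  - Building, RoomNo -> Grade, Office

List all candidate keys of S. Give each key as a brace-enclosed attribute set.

{Building, RoomNo}, {Dept, Grade}, {Dept, StudentID}, {Grade, RoomNo}, {RoomNo, StudentID}

{Building, RoomNo}⁺ = {Building, Credits, Dept, Grade, Instructor, Office, RoomNo, StudentID} — all of the relation — so {Building, RoomNo} is a candidate key.
{Dept, Grade}⁺ = {Building, Credits, Dept, Grade, Instructor, Office, RoomNo, StudentID} — all of the relation — so {Dept, Grade} is a candidate key.
{Dept, StudentID}⁺ = {Building, Credits, Dept, Grade, Instructor, Office, RoomNo, StudentID} — all of the relation — so {Dept, StudentID} is a candidate key.
{Grade, RoomNo}⁺ = {Building, Credits, Dept, Grade, Instructor, Office, RoomNo, StudentID} — all of the relation — so {Grade, RoomNo} is a candidate key.
{RoomNo, StudentID}⁺ = {Building, Credits, Dept, Grade, Instructor, Office, RoomNo, StudentID} — all of the relation — so {RoomNo, StudentID} is a candidate key.
Any other superkey properly contains one of these, so there are no further candidate keys.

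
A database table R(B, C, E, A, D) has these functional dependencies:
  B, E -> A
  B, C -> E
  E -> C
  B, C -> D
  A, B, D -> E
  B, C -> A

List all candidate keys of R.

Attributes never on any right-hand side: {B} — every candidate key must contain it.
{B, C}⁺ = {A, B, C, D, E} — all of the relation — so {B, C} is a candidate key.
{B, E}⁺ = {A, B, C, D, E} — all of the relation — so {B, E} is a candidate key.
{A, B, D}⁺ = {A, B, C, D, E} — all of the relation — so {A, B, D} is a candidate key.
These are minimal and exhaustive — every other superkey contains one of them.

{A, B, D}, {B, C}, {B, E}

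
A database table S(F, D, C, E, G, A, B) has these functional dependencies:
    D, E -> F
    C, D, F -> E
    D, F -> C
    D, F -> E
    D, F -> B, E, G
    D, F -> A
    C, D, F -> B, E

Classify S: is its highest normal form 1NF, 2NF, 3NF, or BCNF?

Candidate keys: {D, E}, {D, F}. Prime attributes: {D, E, F}.
The left-hand side of every FD is a superkey, so BCNF is satisfied.

BCNF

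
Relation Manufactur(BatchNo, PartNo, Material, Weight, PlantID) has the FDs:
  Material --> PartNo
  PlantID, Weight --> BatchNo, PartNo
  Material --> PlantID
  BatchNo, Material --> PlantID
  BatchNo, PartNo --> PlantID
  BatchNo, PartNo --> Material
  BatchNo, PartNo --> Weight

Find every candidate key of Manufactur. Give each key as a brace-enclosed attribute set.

{BatchNo, Material}, {BatchNo, PartNo}, {Material, Weight}, {PlantID, Weight}

{BatchNo, Material}⁺ = {BatchNo, Material, PartNo, PlantID, Weight}, which is every attribute, so {BatchNo, Material} is a candidate key.
{BatchNo, PartNo}⁺ = {BatchNo, Material, PartNo, PlantID, Weight}, which is every attribute, so {BatchNo, PartNo} is a candidate key.
{Material, Weight}⁺ = {BatchNo, Material, PartNo, PlantID, Weight}, which is every attribute, so {Material, Weight} is a candidate key.
{PlantID, Weight}⁺ = {BatchNo, Material, PartNo, PlantID, Weight}, which is every attribute, so {PlantID, Weight} is a candidate key.
No proper subset of any of these is a key, and no other minimal superkey exists.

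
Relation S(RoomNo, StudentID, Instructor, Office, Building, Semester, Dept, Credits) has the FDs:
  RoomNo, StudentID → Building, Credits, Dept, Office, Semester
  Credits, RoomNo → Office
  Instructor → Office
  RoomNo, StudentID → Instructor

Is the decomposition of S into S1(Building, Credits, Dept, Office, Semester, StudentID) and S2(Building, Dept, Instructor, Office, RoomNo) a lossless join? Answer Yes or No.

The shared attributes are {Building, Dept, Office} and {Building, Dept, Office}⁺ = {Building, Dept, Office}.
The closure covers neither S1 nor S2 entirely; the join is not lossless.

No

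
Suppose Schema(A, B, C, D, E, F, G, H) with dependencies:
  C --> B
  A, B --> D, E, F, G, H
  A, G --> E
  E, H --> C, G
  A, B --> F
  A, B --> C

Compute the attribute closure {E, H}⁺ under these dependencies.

{B, C, E, G, H}

Start with {E, H}.
E, H --> C, G applies; add {C, G} → now {C, E, G, H}.
C --> B applies; add {B} → now {B, C, E, G, H}.
No further FD applies.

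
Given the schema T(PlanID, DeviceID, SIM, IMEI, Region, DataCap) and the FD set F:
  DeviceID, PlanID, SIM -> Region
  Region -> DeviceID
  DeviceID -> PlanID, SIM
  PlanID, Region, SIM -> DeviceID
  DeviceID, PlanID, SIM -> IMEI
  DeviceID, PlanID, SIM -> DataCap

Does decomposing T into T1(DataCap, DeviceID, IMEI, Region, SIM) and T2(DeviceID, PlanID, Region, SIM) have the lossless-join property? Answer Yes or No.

Yes

T1 ∩ T2 = {DeviceID, Region, SIM}; its closure under F is {DataCap, DeviceID, IMEI, PlanID, Region, SIM}.
T1 is contained in that closure, so T1 ∩ T2 -> T1 holds and the join is lossless.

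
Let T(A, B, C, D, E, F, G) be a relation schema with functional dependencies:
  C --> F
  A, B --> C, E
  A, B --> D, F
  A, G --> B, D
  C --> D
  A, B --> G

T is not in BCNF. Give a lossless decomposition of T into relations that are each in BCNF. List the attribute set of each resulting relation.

{A, B, C, E, G}; {C, D, F}

Candidate keys of the original relation: {A, B}, {A, G}.
In {A, B, C, D, E, F, G}, {C} is not a superkey ({C}⁺ restricted to this set is {C, D, F}), so split on C --> D, F into {C, D, F} and {A, B, C, E, G}.
{C, D, F} is in BCNF.
{A, B, C, E, G} is in BCNF.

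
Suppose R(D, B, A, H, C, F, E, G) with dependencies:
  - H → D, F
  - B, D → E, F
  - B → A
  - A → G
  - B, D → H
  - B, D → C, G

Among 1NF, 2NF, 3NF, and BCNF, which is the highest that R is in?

1NF

Candidate keys: {B, D}, {B, H}. Prime attributes: {B, D, H}.
H → D, F: {H}⁺ = {D, F, H}, which is not all of the attributes, so the left side is not a superkey — BCNF is violated.
H → D, F determines the non-prime attribute {F} from a non-superkey — 3NF is violated.
Since {B} ⊂ {B, D} and {B}⁺ ⊇ {A, G} with {A, G} non-prime, there is a partial dependency; 2NF fails.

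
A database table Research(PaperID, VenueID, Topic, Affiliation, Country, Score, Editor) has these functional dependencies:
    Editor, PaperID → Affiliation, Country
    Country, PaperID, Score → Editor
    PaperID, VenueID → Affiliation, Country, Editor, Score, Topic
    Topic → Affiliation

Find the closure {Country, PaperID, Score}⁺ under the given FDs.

{Affiliation, Country, Editor, PaperID, Score}

Start with {Country, PaperID, Score}.
Country, PaperID, Score → Editor applies; add {Editor} → now {Country, Editor, PaperID, Score}.
Editor, PaperID → Affiliation, Country applies; add {Affiliation} → now {Affiliation, Country, Editor, PaperID, Score}.
No further FD applies.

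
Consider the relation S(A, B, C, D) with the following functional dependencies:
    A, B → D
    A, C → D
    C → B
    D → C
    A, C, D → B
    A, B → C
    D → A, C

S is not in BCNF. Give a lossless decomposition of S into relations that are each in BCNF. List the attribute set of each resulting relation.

Candidate keys of the original relation: {A, B}, {A, C}, {D}.
{A, B, C, D}: {C} determines {B, C} here but is not a superkey — split on C → B, giving {B, C} and {A, C, D}.
{B, C}: every determinant is a superkey — BCNF.
{A, C, D}: every determinant is a superkey — BCNF.

{A, C, D}; {B, C}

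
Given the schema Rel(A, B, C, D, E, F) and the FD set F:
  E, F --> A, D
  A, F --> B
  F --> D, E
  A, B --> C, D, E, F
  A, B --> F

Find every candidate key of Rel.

{F}⁺ = {A, B, C, D, E, F}, which is every attribute, so {F} is a candidate key.
{A, B}⁺ = {A, B, C, D, E, F}, which is every attribute, so {A, B} is a candidate key.
Any other superkey properly contains one of these, so there are no further candidate keys.

{A, B}, {F}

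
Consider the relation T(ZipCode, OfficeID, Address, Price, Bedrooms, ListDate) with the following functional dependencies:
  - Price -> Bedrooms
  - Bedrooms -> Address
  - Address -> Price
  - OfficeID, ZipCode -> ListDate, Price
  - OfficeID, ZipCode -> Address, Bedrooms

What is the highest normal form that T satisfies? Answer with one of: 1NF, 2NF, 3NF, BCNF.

Candidate key: {OfficeID, ZipCode}. Prime attributes: {OfficeID, ZipCode}.
Price -> Bedrooms: {Price}⁺ = {Address, Bedrooms, Price}, which is not all of the attributes, so the left side is not a superkey — BCNF is violated.
Price -> Bedrooms has non-prime {Bedrooms} on the right and a non-superkey on the left, so 3NF fails.
No proper subset of a key has a non-prime attribute in its closure, so there is no partial dependency; 2NF holds.

2NF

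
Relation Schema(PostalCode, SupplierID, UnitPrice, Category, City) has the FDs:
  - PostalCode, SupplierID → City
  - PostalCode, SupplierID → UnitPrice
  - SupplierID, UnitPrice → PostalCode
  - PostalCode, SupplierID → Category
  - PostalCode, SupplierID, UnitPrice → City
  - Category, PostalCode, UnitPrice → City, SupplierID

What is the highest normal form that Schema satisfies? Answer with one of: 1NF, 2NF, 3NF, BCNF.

Candidate keys: {Category, PostalCode, UnitPrice}, {PostalCode, SupplierID}, {SupplierID, UnitPrice}. Prime attributes: {Category, PostalCode, SupplierID, UnitPrice}.
Each dependency's left side is a superkey — BCNF holds.

BCNF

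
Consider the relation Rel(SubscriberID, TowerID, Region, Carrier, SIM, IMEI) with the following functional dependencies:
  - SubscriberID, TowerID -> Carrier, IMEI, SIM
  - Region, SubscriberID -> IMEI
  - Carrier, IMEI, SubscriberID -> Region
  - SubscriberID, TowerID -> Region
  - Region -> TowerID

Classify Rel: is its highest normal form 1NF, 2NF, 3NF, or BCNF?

Candidate keys: {Carrier, IMEI, SubscriberID}, {Region, SubscriberID}, {SubscriberID, TowerID}. Prime attributes: {Carrier, IMEI, Region, SubscriberID, TowerID}.
For Region -> TowerID we have {Region}⁺ = {Region, TowerID}; {Region} is not a superkey, so BCNF fails.
But every attribute on its right side ({TowerID}) is prime, and the same holds for every other non-superkey FD, so 3NF still holds.

3NF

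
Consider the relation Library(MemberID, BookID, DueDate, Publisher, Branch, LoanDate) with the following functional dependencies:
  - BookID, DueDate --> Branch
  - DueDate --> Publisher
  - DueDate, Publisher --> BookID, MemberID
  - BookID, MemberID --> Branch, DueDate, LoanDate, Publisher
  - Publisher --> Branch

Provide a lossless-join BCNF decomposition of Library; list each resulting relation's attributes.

{BookID, DueDate, LoanDate, MemberID, Publisher}; {Branch, Publisher}

Candidate keys of the original relation: {BookID, MemberID}, {DueDate}.
{BookID, Branch, DueDate, LoanDate, MemberID, Publisher}: {Publisher} determines {Branch, Publisher} here but is not a superkey — split on Publisher --> Branch, giving {Branch, Publisher} and {BookID, DueDate, LoanDate, MemberID, Publisher}.
{Branch, Publisher} is in BCNF.
{BookID, DueDate, LoanDate, MemberID, Publisher} is in BCNF.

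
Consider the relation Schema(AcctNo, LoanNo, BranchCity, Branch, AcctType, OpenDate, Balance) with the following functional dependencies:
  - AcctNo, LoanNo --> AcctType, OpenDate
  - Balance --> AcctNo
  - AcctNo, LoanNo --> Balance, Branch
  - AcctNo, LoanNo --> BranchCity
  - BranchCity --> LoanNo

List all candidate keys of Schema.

{AcctNo, BranchCity}, {AcctNo, LoanNo}, {Balance, BranchCity}, {Balance, LoanNo}

{AcctNo, BranchCity} is a candidate key since {AcctNo, BranchCity}⁺ = {AcctNo, AcctType, Balance, Branch, BranchCity, LoanNo, OpenDate} covers every attribute.
{AcctNo, LoanNo} is a candidate key since {AcctNo, LoanNo}⁺ = {AcctNo, AcctType, Balance, Branch, BranchCity, LoanNo, OpenDate} covers every attribute.
{Balance, BranchCity} is a candidate key since {Balance, BranchCity}⁺ = {AcctNo, AcctType, Balance, Branch, BranchCity, LoanNo, OpenDate} covers every attribute.
{Balance, LoanNo} is a candidate key since {Balance, LoanNo}⁺ = {AcctNo, AcctType, Balance, Branch, BranchCity, LoanNo, OpenDate} covers every attribute.
These are minimal and exhaustive — every other superkey contains one of them.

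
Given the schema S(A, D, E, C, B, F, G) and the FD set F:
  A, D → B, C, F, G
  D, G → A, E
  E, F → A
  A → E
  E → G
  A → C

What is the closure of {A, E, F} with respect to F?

{A, C, E, F, G}

Start with {A, E, F}.
E → G applies; add {G} → now {A, E, F, G}.
A → C applies; add {C} → now {A, C, E, F, G}.
No further FD applies.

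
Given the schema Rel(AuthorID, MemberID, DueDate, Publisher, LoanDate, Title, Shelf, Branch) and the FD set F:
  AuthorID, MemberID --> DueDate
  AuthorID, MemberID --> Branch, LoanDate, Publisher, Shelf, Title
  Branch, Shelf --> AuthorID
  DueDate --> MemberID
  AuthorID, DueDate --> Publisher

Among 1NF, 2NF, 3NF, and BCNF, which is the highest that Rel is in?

3NF

Candidate keys: {AuthorID, DueDate}, {AuthorID, MemberID}, {Branch, DueDate, Shelf}, {Branch, MemberID, Shelf}. Prime attributes: {AuthorID, Branch, DueDate, MemberID, Shelf}.
Branch, Shelf --> AuthorID: {Branch, Shelf}⁺ = {AuthorID, Branch, Shelf}, which is not all of the attributes, so the left side is not a superkey — BCNF is violated.
Its right-hand attributes {AuthorID} are all prime, as are those of every other non-superkey FD — the relation is in 3NF.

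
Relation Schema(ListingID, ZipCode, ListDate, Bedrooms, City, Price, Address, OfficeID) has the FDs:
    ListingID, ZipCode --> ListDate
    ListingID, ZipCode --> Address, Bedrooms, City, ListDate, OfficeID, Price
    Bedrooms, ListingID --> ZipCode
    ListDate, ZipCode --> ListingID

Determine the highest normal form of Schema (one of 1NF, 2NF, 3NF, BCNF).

BCNF

Candidate keys: {Bedrooms, ListingID}, {ListDate, ZipCode}, {ListingID, ZipCode}. Prime attributes: {Bedrooms, ListDate, ListingID, ZipCode}.
Each dependency's left side is a superkey — BCNF holds.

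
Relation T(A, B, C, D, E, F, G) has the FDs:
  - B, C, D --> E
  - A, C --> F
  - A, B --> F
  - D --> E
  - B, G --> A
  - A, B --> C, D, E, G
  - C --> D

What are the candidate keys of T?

{A, B}, {B, G}

{B} never appears on the right of any FD, so every key must include it.
Closure of {A, B} is {A, B, C, D, E, F, G}, the whole schema; {A, B} is a candidate key.
Closure of {B, G} is {A, B, C, D, E, F, G}, the whole schema; {B, G} is a candidate key.
These are minimal and exhaustive — every other superkey contains one of them.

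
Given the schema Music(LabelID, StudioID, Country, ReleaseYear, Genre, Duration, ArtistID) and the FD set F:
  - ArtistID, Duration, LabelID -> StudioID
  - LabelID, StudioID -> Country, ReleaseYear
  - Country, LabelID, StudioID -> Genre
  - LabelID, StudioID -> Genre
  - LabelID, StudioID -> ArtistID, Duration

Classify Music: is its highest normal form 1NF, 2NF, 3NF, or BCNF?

Candidate keys: {ArtistID, Duration, LabelID}, {LabelID, StudioID}. Prime attributes: {ArtistID, Duration, LabelID, StudioID}.
The left-hand side of every FD is a superkey, so BCNF is satisfied.

BCNF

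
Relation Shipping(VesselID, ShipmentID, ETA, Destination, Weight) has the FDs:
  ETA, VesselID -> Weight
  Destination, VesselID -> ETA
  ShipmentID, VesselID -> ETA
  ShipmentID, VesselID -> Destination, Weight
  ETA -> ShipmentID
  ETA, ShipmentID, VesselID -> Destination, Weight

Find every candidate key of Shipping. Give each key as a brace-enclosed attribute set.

{Destination, VesselID}, {ETA, VesselID}, {ShipmentID, VesselID}

Attributes never on any right-hand side: {VesselID} — every candidate key must contain it.
Closure of {Destination, VesselID} is {Destination, ETA, ShipmentID, VesselID, Weight}, the whole schema; {Destination, VesselID} is a candidate key.
Closure of {ETA, VesselID} is {Destination, ETA, ShipmentID, VesselID, Weight}, the whole schema; {ETA, VesselID} is a candidate key.
Closure of {ShipmentID, VesselID} is {Destination, ETA, ShipmentID, VesselID, Weight}, the whole schema; {ShipmentID, VesselID} is a candidate key.
Any other superkey properly contains one of these, so there are no further candidate keys.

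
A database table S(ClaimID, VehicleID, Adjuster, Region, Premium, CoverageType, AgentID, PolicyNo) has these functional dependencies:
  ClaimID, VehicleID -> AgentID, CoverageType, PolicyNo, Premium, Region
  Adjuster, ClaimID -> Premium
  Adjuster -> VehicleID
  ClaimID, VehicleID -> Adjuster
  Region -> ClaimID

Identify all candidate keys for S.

{Adjuster, ClaimID}⁺ = {Adjuster, AgentID, ClaimID, CoverageType, PolicyNo, Premium, Region, VehicleID} — all of the relation — so {Adjuster, ClaimID} is a candidate key.
{Adjuster, Region}⁺ = {Adjuster, AgentID, ClaimID, CoverageType, PolicyNo, Premium, Region, VehicleID} — all of the relation — so {Adjuster, Region} is a candidate key.
{ClaimID, VehicleID}⁺ = {Adjuster, AgentID, ClaimID, CoverageType, PolicyNo, Premium, Region, VehicleID} — all of the relation — so {ClaimID, VehicleID} is a candidate key.
{Region, VehicleID}⁺ = {Adjuster, AgentID, ClaimID, CoverageType, PolicyNo, Premium, Region, VehicleID} — all of the relation — so {Region, VehicleID} is a candidate key.
Any other superkey properly contains one of these, so there are no further candidate keys.

{Adjuster, ClaimID}, {Adjuster, Region}, {ClaimID, VehicleID}, {Region, VehicleID}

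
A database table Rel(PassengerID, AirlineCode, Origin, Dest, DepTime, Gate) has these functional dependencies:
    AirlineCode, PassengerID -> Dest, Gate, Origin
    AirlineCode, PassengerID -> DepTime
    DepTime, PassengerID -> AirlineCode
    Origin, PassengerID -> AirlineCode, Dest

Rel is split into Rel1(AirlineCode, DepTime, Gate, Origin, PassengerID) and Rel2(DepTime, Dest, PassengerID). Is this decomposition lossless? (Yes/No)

Yes

The shared attributes are {DepTime, PassengerID} and {DepTime, PassengerID}⁺ = {AirlineCode, DepTime, Dest, Gate, Origin, PassengerID}.
Rel1 is contained in that closure, so Rel1 ∩ Rel2 -> Rel1 holds and the join is lossless.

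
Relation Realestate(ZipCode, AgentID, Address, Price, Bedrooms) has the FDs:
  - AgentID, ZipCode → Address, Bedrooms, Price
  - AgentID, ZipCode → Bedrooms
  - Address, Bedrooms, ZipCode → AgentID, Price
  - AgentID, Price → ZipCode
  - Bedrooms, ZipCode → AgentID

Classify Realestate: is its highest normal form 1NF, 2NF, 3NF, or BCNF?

Candidate keys: {AgentID, Price}, {AgentID, ZipCode}, {Bedrooms, ZipCode}. Prime attributes: {AgentID, Bedrooms, Price, ZipCode}.
The left-hand side of every FD is a superkey, so BCNF is satisfied.

BCNF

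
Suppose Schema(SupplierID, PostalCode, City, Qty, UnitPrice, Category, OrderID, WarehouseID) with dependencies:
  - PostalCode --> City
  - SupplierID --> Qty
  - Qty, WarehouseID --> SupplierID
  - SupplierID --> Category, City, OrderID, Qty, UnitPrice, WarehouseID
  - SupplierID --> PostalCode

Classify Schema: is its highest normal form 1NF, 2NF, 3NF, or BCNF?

2NF

Candidate keys: {Qty, WarehouseID}, {SupplierID}. Prime attributes: {Qty, SupplierID, WarehouseID}.
For PostalCode --> City we have {PostalCode}⁺ = {City, PostalCode}; {PostalCode} is not a superkey, so BCNF fails.
PostalCode --> City has non-prime {City} on the right and a non-superkey on the left, so 3NF fails.
No non-prime attribute depends on a proper subset of any candidate key, so 2NF holds.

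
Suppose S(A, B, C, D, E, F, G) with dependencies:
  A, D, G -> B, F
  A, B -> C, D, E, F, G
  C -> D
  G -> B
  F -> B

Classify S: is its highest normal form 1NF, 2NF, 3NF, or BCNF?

Candidate keys: {A, B}, {A, F}, {A, G}. Prime attributes: {A, B, F, G}.
C -> D breaks BCNF: {C}⁺ = {C, D}, so {C} is not a superkey.
C -> D determines the non-prime attribute {D} from a non-superkey — 3NF is violated.
Checking every proper subset of each key, none determines a non-prime attribute — 2NF is satisfied.

2NF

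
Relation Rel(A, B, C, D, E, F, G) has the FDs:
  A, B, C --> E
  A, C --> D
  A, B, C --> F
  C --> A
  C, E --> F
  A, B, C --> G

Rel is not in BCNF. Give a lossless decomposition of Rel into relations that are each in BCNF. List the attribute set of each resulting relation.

Candidate key of the original relation: {B, C}.
In {A, B, C, D, E, F, G}, {A, C} is not a superkey ({A, C}⁺ restricted to this set is {A, C, D}), so split on A, C --> D into {A, C, D} and {A, B, C, E, F, G}.
{A, C, D} has no BCNF violation.
In {A, B, C, E, F, G}, {C} is not a superkey ({C}⁺ restricted to this set is {A, C}), so split on C --> A into {A, C} and {B, C, E, F, G}.
{A, C} has no BCNF violation.
In {B, C, E, F, G}, {C, E} is not a superkey ({C, E}⁺ restricted to this set is {C, E, F}), so split on C, E --> F into {C, E, F} and {B, C, E, G}.
{C, E, F} has no BCNF violation.
{B, C, E, G} has no BCNF violation.

{A, C, D}; {B, C, E, G}; {C, E, F}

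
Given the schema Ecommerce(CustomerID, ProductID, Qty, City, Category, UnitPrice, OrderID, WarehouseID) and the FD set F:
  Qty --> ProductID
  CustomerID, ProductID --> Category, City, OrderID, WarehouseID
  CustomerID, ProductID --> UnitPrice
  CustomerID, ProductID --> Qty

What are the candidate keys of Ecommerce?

{CustomerID, ProductID}, {CustomerID, Qty}

{CustomerID} never appears on the right of any FD, so every key must include it.
{CustomerID, ProductID}⁺ = {Category, City, CustomerID, OrderID, ProductID, Qty, UnitPrice, WarehouseID} — all of the relation — so {CustomerID, ProductID} is a candidate key.
{CustomerID, Qty}⁺ = {Category, City, CustomerID, OrderID, ProductID, Qty, UnitPrice, WarehouseID} — all of the relation — so {CustomerID, Qty} is a candidate key.
These are minimal and exhaustive — every other superkey contains one of them.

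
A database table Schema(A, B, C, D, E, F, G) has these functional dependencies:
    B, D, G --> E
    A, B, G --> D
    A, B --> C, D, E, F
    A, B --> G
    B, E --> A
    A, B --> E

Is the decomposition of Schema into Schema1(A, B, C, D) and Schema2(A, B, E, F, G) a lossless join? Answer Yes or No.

Common attributes: {A, B}; their closure is {A, B, C, D, E, F, G}.
Since Schema1 ⊆ {A, B, C, D, E, F, G}, the intersection is a superkey of Schema1; the decomposition is lossless.

Yes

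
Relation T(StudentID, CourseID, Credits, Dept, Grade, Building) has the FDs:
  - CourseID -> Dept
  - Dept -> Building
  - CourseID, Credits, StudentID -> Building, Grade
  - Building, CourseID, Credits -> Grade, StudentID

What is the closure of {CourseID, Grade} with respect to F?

Start with {CourseID, Grade}.
CourseID -> Dept applies; add {Dept} → now {CourseID, Dept, Grade}.
Dept -> Building applies; add {Building} → now {Building, CourseID, Dept, Grade}.
No further FD applies.

{Building, CourseID, Dept, Grade}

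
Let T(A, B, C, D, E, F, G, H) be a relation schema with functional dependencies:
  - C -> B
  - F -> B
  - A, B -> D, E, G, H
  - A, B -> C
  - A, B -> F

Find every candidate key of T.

{A, B}, {A, C}, {A, F}

Attributes never on any right-hand side: {A} — every candidate key must contain it.
{A, B} is a candidate key since {A, B}⁺ = {A, B, C, D, E, F, G, H} covers every attribute.
{A, C} is a candidate key since {A, C}⁺ = {A, B, C, D, E, F, G, H} covers every attribute.
{A, F} is a candidate key since {A, F}⁺ = {A, B, C, D, E, F, G, H} covers every attribute.
No proper subset of any of these is a key, and no other minimal superkey exists.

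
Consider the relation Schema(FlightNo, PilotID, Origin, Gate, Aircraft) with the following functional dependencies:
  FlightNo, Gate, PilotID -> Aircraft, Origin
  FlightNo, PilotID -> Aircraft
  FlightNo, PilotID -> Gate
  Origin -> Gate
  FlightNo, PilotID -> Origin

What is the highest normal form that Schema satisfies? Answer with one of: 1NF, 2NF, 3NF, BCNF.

2NF

Candidate key: {FlightNo, PilotID}. Prime attributes: {FlightNo, PilotID}.
For Origin -> Gate we have {Origin}⁺ = {Gate, Origin}; {Origin} is not a superkey, so BCNF fails.
Because {Gate} is non-prime and the left side of Origin -> Gate is not a superkey, the relation is not in 3NF.
Checking every proper subset of each key, none determines a non-prime attribute — 2NF is satisfied.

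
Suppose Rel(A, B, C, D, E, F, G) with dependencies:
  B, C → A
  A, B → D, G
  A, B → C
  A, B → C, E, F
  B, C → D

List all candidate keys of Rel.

{A, B}, {B, C}

No FD produces {B}, so it must be in every candidate key.
{A, B} is a candidate key since {A, B}⁺ = {A, B, C, D, E, F, G} covers every attribute.
{B, C} is a candidate key since {B, C}⁺ = {A, B, C, D, E, F, G} covers every attribute.
No proper subset of any of these is a key, and no other minimal superkey exists.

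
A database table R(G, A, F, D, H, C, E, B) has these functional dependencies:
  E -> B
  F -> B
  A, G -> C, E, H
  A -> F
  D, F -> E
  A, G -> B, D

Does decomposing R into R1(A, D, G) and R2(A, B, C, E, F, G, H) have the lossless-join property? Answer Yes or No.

R1 ∩ R2 = {A, G}; its closure under F is {A, B, C, D, E, F, G, H}.
Since R1 ⊆ {A, B, C, D, E, F, G, H}, the intersection is a superkey of R1; the decomposition is lossless.

Yes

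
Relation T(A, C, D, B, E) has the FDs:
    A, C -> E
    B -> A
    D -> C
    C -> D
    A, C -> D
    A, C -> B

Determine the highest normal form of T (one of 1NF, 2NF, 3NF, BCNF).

Candidate keys: {A, C}, {A, D}, {B, C}, {B, D}. Prime attributes: {A, B, C, D}.
B -> A breaks BCNF: {B}⁺ = {A, B}, so {B} is not a superkey.
Its right-hand attributes {A} are all prime, as are those of every other non-superkey FD — the relation is in 3NF.

3NF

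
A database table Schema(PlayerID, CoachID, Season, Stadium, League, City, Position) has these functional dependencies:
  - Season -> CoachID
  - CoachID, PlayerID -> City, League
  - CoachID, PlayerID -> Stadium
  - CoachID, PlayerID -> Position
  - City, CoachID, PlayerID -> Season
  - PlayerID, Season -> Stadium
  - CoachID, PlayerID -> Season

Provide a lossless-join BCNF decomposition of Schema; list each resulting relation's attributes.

{City, League, PlayerID, Position, Season, Stadium}; {CoachID, Season}

Candidate keys of the original relation: {CoachID, PlayerID}, {PlayerID, Season}.
In {City, CoachID, League, PlayerID, Position, Season, Stadium}, {Season} is not a superkey ({Season}⁺ restricted to this set is {CoachID, Season}), so split on Season -> CoachID into {CoachID, Season} and {City, League, PlayerID, Position, Season, Stadium}.
{CoachID, Season} is in BCNF.
{City, League, PlayerID, Position, Season, Stadium} is in BCNF.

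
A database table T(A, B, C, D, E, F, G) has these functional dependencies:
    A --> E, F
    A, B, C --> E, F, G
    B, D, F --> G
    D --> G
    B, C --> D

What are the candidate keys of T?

Attributes never on any right-hand side: {A, B, C} — every candidate key must contain all of them.
{A, B, C}⁺ = {A, B, C, D, E, F, G}, which is every attribute, so {A, B, C} is a candidate key.
No smaller or unrelated set reaches every attribute, so there are no other keys.

{A, B, C}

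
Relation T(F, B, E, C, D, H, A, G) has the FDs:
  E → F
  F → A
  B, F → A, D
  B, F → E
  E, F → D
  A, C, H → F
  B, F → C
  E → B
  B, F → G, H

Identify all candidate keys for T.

{E}⁺ = {A, B, C, D, E, F, G, H} — all of the relation — so {E} is a candidate key.
{B, F}⁺ = {A, B, C, D, E, F, G, H} — all of the relation — so {B, F} is a candidate key.
{A, B, C, H}⁺ = {A, B, C, D, E, F, G, H} — all of the relation — so {A, B, C, H} is a candidate key.
No proper subset of any of these is a key, and no other minimal superkey exists.

{A, B, C, H}, {B, F}, {E}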